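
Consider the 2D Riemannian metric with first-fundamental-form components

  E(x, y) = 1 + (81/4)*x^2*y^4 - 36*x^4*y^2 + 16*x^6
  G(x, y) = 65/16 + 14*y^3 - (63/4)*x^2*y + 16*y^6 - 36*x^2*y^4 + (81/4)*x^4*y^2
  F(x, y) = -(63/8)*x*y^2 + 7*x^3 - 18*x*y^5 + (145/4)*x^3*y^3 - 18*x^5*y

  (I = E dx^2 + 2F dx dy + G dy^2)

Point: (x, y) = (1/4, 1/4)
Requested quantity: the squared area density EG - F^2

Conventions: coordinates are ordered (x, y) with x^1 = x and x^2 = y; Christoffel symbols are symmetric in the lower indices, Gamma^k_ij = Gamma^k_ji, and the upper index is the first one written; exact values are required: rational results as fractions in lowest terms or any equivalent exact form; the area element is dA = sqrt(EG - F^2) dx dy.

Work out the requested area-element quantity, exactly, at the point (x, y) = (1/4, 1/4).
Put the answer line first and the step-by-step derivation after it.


Answer: EG - F^2 = 33057/8192

E = 16385/16384, F = -223/16384, G = 66113/16384; EG - F^2 = 33057/8192


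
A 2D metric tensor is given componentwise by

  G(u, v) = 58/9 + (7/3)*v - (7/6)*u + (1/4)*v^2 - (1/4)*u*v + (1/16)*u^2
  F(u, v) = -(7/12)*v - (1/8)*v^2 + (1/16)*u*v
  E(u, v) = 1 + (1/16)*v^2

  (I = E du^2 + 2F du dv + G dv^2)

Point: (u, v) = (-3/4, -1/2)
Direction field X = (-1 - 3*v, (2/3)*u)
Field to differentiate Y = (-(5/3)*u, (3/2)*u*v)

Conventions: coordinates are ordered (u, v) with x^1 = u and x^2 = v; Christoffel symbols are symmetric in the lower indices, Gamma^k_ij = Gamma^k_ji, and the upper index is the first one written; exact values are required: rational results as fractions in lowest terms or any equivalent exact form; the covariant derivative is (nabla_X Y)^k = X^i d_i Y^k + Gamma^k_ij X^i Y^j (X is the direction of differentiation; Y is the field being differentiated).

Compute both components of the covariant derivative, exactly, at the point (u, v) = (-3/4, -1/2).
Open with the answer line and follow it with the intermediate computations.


Answer: (nabla_X Y)^u = -142399/170652, (nabla_X Y)^v = 38085/227536

E = 65/64, F = 109/384, G = 14185/2304 at the point
E_u = 0, E_v = -1/16, F_u = -1/32, F_v = -97/192, G_u = -109/96, G_v = 109/48
EG - F^2 = 14221/2304;  g^inv = (2304/14221) * [[14185/2304, -109/384], [-109/384, 65/64]]
first-kind symbols [ij,l] = (1/2)(d_i g_jl + d_j g_il - d_l g_ij): [uu,u] = E_u/2 = 0, [uu,v] = F_u - E_v/2 = 0, [uv,u] = E_v/2 = -1/32, [uv,v] = G_u/2 = -109/192, [vv,u] = F_v - G_u/2 = 1/16, [vv,v] = G_v/2 = 109/96
Gamma^u_ij = (G*[ij,u] - F*[ij,v])/(EG - F^2), Gamma^v_ij = (E*[ij,v] - F*[ij,u])/(EG - F^2)
Gamma_uuu = 0, Gamma_uuv = -72/14221, Gamma_uvv = 144/14221, Gamma_vuu = 0, Gamma_vuv = -1308/14221, Gamma_vvv = 2616/14221
X = (1/2, -1/2), Y = (5/4, 9/16) at the point


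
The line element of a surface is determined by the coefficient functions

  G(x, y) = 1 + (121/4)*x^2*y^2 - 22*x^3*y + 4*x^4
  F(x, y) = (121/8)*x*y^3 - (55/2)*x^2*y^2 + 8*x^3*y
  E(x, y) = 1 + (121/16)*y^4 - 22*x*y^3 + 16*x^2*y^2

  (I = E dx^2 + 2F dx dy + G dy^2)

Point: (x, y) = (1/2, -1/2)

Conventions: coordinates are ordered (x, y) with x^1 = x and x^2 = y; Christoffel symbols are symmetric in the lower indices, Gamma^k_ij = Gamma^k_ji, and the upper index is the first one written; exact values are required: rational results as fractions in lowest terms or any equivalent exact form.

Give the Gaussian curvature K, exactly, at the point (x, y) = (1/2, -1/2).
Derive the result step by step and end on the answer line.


E = 985/256, F = -405/128, G = 289/64, EG - F^2 = 1885/256 at the point
E_x = 27/4, E_y = -513/32, F_x = -753/64, F_y = 867/64, G_x = 285/16, G_y = -165/16
E_yy = 1019/16, F_xy = 1435/32, G_xx = 481/8
Apply the Brioschi formula K = (det M1 - det M2)/(EG - F^2)^2 over the derivative matrices of E, F, G.
M1 = [[-E_yy/2 + F_xy - G_xx/2, E_x/2, F_x - E_y/2], [F_y - G_x/2, E, F], [G_y/2, F, G]] = [[-273/16, 27/8, -15/4], [297/64, 985/256, -405/128], [-165/32, -405/128, 289/64]]; det M1 = -657957/4096
M2 = [[0, E_y/2, G_x/2], [E_y/2, E, F], [G_x/2, F, G]] = [[0, -513/64, 285/32], [-513/64, 985/256, -405/128], [285/32, -405/128, 289/64]]; det M2 = -588069/4096
det M1 - det M2 = -273/16; K = -273/16 / (1885/256)^2 = -86016/273325

Answer: K = -86016/273325


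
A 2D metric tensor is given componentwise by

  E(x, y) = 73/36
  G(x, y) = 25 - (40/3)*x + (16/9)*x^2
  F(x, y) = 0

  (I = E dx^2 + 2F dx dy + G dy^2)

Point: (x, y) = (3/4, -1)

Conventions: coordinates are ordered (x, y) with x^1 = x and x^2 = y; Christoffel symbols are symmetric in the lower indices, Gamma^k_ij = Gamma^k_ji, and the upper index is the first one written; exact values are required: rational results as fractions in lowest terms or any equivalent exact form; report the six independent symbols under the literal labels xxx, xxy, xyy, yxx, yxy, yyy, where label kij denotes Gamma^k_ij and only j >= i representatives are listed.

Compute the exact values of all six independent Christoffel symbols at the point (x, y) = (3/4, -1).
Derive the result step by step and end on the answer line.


E = 73/36, F = 0, G = 16 at the point
E_x = 0, E_y = 0, F_x = 0, F_y = 0, G_x = -32/3, G_y = 0
EG - F^2 = 292/9;  g^inv = (9/292) * [[16, 0], [0, 73/36]]
first-kind symbols [ij,l] = (1/2)(d_i g_jl + d_j g_il - d_l g_ij): [xx,x] = E_x/2 = 0, [xx,y] = F_x - E_y/2 = 0, [xy,x] = E_y/2 = 0, [xy,y] = G_x/2 = -16/3, [yy,x] = F_y - G_x/2 = 16/3, [yy,y] = G_y/2 = 0
Gamma^x_ij = (G*[ij,x] - F*[ij,y])/(EG - F^2), Gamma^y_ij = (E*[ij,y] - F*[ij,x])/(EG - F^2)

Answer: Gamma_xxx = 0, Gamma_xxy = 0, Gamma_xyy = 192/73, Gamma_yxx = 0, Gamma_yxy = -1/3, Gamma_yyy = 0


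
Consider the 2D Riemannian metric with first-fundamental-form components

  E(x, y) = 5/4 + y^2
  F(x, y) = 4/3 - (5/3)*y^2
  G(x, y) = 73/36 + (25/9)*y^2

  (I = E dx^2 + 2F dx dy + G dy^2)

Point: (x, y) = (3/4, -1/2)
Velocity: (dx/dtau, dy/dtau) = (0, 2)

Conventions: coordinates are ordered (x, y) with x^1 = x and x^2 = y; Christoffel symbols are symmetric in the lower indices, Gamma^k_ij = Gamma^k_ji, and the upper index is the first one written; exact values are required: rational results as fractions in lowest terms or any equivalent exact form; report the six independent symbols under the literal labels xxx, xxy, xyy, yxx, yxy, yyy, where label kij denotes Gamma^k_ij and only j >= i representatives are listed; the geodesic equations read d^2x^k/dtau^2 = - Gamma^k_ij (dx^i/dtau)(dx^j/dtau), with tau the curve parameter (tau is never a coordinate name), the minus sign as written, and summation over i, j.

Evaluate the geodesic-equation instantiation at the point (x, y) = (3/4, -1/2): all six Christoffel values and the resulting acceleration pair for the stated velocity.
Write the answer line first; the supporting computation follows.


Answer: Gamma_xxx = -66/467, Gamma_xxy = -196/467, Gamma_xyy = 2510/1401, Gamma_yxx = 108/467, Gamma_yxy = 66/467, Gamma_yyy = -520/467; accelerations (d^2x/dtau^2, d^2y/dtau^2) = (-10040/1401, 2080/467)

E = 3/2, F = 11/12, G = 49/18 at the point
E_x = 0, E_y = -1, F_x = 0, F_y = 5/3, G_x = 0, G_y = -25/9
EG - F^2 = 467/144;  g^inv = (144/467) * [[49/18, -11/12], [-11/12, 3/2]]
first-kind symbols [ij,l] = (1/2)(d_i g_jl + d_j g_il - d_l g_ij): [xx,x] = E_x/2 = 0, [xx,y] = F_x - E_y/2 = 1/2, [xy,x] = E_y/2 = -1/2, [xy,y] = G_x/2 = 0, [yy,x] = F_y - G_x/2 = 5/3, [yy,y] = G_y/2 = -25/18
Gamma^x_ij = (G*[ij,x] - F*[ij,y])/(EG - F^2), Gamma^y_ij = (E*[ij,y] - F*[ij,x])/(EG - F^2)
Gamma_xxx = -66/467, Gamma_xxy = -196/467, Gamma_xyy = 2510/1401, Gamma_yxx = 108/467, Gamma_yxy = 66/467, Gamma_yyy = -520/467
d^2x/dtau^2 = -(Gamma_xxx*(0)^2 + 2*Gamma_xxy*(0)*(2) + Gamma_xyy*(2)^2) = -10040/1401
d^2y/dtau^2 = -(Gamma_yxx*(0)^2 + 2*Gamma_yxy*(0)*(2) + Gamma_yyy*(2)^2) = 2080/467


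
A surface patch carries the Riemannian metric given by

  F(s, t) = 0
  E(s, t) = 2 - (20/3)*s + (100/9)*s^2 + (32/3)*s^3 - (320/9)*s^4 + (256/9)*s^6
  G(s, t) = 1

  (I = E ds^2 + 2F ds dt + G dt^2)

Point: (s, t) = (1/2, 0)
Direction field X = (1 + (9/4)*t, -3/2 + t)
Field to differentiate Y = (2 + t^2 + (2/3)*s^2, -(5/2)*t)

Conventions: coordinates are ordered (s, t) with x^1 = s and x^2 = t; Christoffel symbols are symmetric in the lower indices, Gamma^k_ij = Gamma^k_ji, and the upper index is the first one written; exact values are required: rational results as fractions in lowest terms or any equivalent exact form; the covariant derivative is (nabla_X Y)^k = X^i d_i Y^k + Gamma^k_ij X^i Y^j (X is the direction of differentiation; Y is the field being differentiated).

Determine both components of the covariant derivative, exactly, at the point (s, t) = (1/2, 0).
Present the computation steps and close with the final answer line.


E = 1, F = 0, G = 1 at the point
E_s = 0, E_t = 0, F_s = 0, F_t = 0, G_s = 0, G_t = 0
EG - F^2 = 1;  g^inv = (1) * [[1, 0], [0, 1]]
first-kind symbols [ij,l] = (1/2)(d_i g_jl + d_j g_il - d_l g_ij): [ss,s] = E_s/2 = 0, [ss,t] = F_s - E_t/2 = 0, [st,s] = E_t/2 = 0, [st,t] = G_s/2 = 0, [tt,s] = F_t - G_s/2 = 0, [tt,t] = G_t/2 = 0
Gamma^s_ij = (G*[ij,s] - F*[ij,t])/(EG - F^2), Gamma^t_ij = (E*[ij,t] - F*[ij,s])/(EG - F^2)
Gamma_sss = 0, Gamma_sst = 0, Gamma_stt = 0, Gamma_tss = 0, Gamma_tst = 0, Gamma_ttt = 0
X = (1, -3/2), Y = (13/6, 0) at the point

Answer: (nabla_X Y)^s = 2/3, (nabla_X Y)^t = 15/4


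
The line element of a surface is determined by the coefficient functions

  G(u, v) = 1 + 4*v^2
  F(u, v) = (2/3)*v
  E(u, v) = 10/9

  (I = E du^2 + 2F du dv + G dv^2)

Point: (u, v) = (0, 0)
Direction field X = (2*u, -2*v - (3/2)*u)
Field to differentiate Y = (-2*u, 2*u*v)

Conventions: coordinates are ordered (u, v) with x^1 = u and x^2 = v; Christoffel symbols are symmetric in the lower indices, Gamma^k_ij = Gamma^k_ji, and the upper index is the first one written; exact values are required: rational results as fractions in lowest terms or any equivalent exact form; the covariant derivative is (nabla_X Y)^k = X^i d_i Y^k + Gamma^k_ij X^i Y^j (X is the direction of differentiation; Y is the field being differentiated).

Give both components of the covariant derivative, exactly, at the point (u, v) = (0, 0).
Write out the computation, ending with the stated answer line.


E = 10/9, F = 0, G = 1 at the point
E_u = 0, E_v = 0, F_u = 0, F_v = 2/3, G_u = 0, G_v = 0
EG - F^2 = 10/9;  g^inv = (9/10) * [[1, 0], [0, 10/9]]
first-kind symbols [ij,l] = (1/2)(d_i g_jl + d_j g_il - d_l g_ij): [uu,u] = E_u/2 = 0, [uu,v] = F_u - E_v/2 = 0, [uv,u] = E_v/2 = 0, [uv,v] = G_u/2 = 0, [vv,u] = F_v - G_u/2 = 2/3, [vv,v] = G_v/2 = 0
Gamma^u_ij = (G*[ij,u] - F*[ij,v])/(EG - F^2), Gamma^v_ij = (E*[ij,v] - F*[ij,u])/(EG - F^2)
Gamma_uuu = 0, Gamma_uuv = 0, Gamma_uvv = 3/5, Gamma_vuu = 0, Gamma_vuv = 0, Gamma_vvv = 0
X = (0, 0), Y = (0, 0) at the point

Answer: (nabla_X Y)^u = 0, (nabla_X Y)^v = 0


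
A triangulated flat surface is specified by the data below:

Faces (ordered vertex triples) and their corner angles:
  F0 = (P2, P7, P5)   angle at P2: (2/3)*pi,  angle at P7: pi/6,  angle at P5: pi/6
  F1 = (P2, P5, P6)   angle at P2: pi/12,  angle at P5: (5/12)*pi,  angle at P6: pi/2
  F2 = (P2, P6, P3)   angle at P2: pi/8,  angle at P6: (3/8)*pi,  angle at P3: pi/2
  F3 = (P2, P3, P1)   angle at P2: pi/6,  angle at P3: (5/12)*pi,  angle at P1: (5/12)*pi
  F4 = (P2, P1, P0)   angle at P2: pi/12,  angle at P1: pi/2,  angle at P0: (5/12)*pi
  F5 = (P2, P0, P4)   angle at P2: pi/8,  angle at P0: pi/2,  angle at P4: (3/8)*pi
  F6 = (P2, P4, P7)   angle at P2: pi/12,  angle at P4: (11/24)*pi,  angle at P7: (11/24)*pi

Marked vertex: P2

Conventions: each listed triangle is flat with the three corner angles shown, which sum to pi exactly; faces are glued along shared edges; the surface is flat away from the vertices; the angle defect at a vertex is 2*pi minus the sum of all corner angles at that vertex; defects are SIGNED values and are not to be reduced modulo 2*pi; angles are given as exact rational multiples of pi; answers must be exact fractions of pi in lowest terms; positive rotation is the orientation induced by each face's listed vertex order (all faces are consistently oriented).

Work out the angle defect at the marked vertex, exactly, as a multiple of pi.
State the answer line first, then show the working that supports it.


Answer: defect(P2) = (2/3)*pi

Sum of corner angles at P2: (4/3)*pi
defect = 2*pi - (4/3)*pi


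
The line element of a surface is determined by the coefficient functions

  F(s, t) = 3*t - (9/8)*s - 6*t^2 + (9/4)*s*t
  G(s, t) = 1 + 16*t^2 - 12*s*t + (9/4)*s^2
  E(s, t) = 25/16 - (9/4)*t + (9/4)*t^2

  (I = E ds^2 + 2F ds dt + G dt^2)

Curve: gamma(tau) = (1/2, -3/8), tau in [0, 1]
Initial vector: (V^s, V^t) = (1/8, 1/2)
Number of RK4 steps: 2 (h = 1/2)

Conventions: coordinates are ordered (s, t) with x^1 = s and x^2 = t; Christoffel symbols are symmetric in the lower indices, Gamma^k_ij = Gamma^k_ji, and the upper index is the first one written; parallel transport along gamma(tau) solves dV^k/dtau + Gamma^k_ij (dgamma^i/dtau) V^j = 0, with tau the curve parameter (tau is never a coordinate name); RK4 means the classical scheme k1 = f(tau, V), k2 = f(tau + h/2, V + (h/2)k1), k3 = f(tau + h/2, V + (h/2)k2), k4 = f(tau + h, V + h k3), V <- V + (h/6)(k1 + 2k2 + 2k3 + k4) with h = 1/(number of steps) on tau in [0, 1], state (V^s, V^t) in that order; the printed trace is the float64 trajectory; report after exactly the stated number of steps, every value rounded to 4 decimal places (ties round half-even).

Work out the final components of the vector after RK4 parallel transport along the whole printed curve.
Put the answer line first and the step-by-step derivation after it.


Answer: V^s = 0.1250, V^t = 0.5000

gamma'(tau) = (0, 0); f(tau, V)^k = -Gamma^k_ij(gamma(tau)) gamma'^i(tau) V^j; h = 1/2; intermediate values shown to 6 dp
curve data and Christoffel symbols at the stage parameters:
  tau = 0.000000: gamma = (0.500000, -0.375000), gamma' = (0.000000, 0.000000); Gamma_sss = 0.000000, Gamma_sst = -0.252885, Gamma_stt = 0.674360, Gamma_tss = 0.000000, Gamma_tst = 0.433517, Gamma_ttt = -1.156046
  tau = 0.250000: gamma = (0.500000, -0.375000), gamma' = (0.000000, 0.000000); Gamma_sss = 0.000000, Gamma_sst = -0.252885, Gamma_stt = 0.674360, Gamma_tss = 0.000000, Gamma_tst = 0.433517, Gamma_ttt = -1.156046
  tau = 0.500000: gamma = (0.500000, -0.375000), gamma' = (0.000000, 0.000000); Gamma_sss = 0.000000, Gamma_sst = -0.252885, Gamma_stt = 0.674360, Gamma_tss = 0.000000, Gamma_tst = 0.433517, Gamma_ttt = -1.156046
  tau = 0.750000: gamma = (0.500000, -0.375000), gamma' = (0.000000, 0.000000); Gamma_sss = 0.000000, Gamma_sst = -0.252885, Gamma_stt = 0.674360, Gamma_tss = 0.000000, Gamma_tst = 0.433517, Gamma_ttt = -1.156046
  tau = 1.000000: gamma = (0.500000, -0.375000), gamma' = (0.000000, 0.000000); Gamma_sss = 0.000000, Gamma_sst = -0.252885, Gamma_stt = 0.674360, Gamma_tss = 0.000000, Gamma_tst = 0.433517, Gamma_ttt = -1.156046
step 0: V^s = 0.1250, V^t = 0.5000
step 1: k1 = (0.000000, 0.000000), k2 = (0.000000, 0.000000), k3 = (0.000000, 0.000000), k4 = (0.000000, 0.000000); V <- V + (h/6)(k1 + 2k2 + 2k3 + k4): V^s = 0.1250, V^t = 0.5000
step 2: k1 = (0.000000, 0.000000), k2 = (0.000000, 0.000000), k3 = (0.000000, 0.000000), k4 = (0.000000, 0.000000); V <- V + (h/6)(k1 + 2k2 + 2k3 + k4): V^s = 0.1250, V^t = 0.5000


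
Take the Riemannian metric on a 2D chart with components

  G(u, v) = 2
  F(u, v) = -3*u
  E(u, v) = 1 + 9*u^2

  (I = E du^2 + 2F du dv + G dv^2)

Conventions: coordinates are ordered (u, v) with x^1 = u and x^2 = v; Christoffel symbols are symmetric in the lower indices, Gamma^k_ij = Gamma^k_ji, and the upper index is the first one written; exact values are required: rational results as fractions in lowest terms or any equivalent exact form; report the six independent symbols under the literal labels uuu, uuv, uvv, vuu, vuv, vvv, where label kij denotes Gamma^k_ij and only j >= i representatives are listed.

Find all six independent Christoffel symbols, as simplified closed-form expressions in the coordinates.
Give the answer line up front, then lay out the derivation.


Answer: Gamma_uuu = 9*u/(9*u^2 + 2), Gamma_uuv = 0, Gamma_uvv = 0, Gamma_vuu = -3/(9*u^2 + 2), Gamma_vuv = 0, Gamma_vvv = 0

E = 1 + 9*u^2; F = -3*u; G = 2
Gamma^k_ij = (1/2) g^{kl} (d_i g_jl + d_j g_il - d_l g_ij), with g^inv = (1/(EG-F^2)) [[G, -F], [-F, E]]
first partials: E_u = 18*u, E_v = 0, F_u = -3, F_v = 0, G_u = 0, G_v = 0
D = EG - F^2 = 2 + 9*u^2
expanded: Gamma^u_uu = (G E_u - 2F F_u + F E_v)/(2D), Gamma^u_uv = (G E_v - F G_u)/(2D), Gamma^u_vv = (2G F_v - G G_u - F G_v)/(2D), Gamma^v_uu = (2E F_u - E E_v - F E_u)/(2D), Gamma^v_uv = (E G_u - F E_v)/(2D), Gamma^v_vv = (E G_v - 2F F_v + F G_u)/(2D); substitute and cancel common factors


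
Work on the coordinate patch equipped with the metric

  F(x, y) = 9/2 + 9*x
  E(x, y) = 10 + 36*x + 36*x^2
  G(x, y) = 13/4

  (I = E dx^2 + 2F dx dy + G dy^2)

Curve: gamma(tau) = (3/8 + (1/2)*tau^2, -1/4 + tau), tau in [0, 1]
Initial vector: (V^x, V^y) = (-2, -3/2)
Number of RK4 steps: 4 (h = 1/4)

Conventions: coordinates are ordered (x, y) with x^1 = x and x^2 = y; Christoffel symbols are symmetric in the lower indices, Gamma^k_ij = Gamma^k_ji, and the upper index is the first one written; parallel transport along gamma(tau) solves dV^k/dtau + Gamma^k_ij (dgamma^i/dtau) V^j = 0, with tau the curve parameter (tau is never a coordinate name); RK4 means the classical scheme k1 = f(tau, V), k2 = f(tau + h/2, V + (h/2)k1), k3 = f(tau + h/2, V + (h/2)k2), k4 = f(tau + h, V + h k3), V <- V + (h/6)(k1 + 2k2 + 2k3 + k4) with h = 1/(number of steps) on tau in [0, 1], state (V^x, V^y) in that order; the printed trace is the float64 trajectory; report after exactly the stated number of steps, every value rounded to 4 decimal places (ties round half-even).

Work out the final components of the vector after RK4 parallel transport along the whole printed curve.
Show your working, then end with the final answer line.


gamma'(tau) = (tau, 1); f(tau, V)^k = -Gamma^k_ij(gamma(tau)) gamma'^i(tau) V^j; h = 1/4; intermediate values shown to 6 dp
curve data and Christoffel symbols at the stage parameters:
  tau = 0.000000: gamma = (0.375000, -0.250000), gamma' = (0.000000, 1.000000); Gamma_xxx = 1.022312, Gamma_xxy = 0.000000, Gamma_xyy = 0.000000, Gamma_yxx = 0.292089, Gamma_yxy = 0.000000, Gamma_yyy = 0.000000
  tau = 0.125000: gamma = (0.382812, -0.125000), gamma' = (0.125000, 1.000000); Gamma_xxx = 1.015152, Gamma_xxy = 0.000000, Gamma_xyy = 0.000000, Gamma_yxx = 0.287477, Gamma_yxy = 0.000000, Gamma_yyy = 0.000000
  tau = 0.250000: gamma = (0.406250, 0.000000), gamma' = (0.250000, 1.000000); Gamma_xxx = 0.994167, Gamma_xxy = 0.000000, Gamma_xyy = 0.000000, Gamma_yxx = 0.274253, Gamma_yxy = 0.000000, Gamma_yyy = 0.000000
  tau = 0.375000: gamma = (0.445312, 0.125000), gamma' = (0.375000, 1.000000); Gamma_xxx = 0.960787, Gamma_xxy = 0.000000, Gamma_xyy = 0.000000, Gamma_yxx = 0.254093, Gamma_yxy = 0.000000, Gamma_yyy = 0.000000
  tau = 0.500000: gamma = (0.500000, 0.250000), gamma' = (0.500000, 1.000000); Gamma_xxx = 0.917197, Gamma_xxy = 0.000000, Gamma_xyy = 0.000000, Gamma_yxx = 0.229299, Gamma_yxy = 0.000000, Gamma_yyy = 0.000000
  tau = 0.625000: gamma = (0.570312, 0.375000), gamma' = (0.625000, 1.000000); Gamma_xxx = 0.866056, Gamma_xxy = 0.000000, Gamma_xyy = 0.000000, Gamma_yxx = 0.202290, Gamma_yxy = 0.000000, Gamma_yyy = 0.000000
  tau = 0.750000: gamma = (0.656250, 0.500000), gamma' = (0.750000, 1.000000); Gamma_xxx = 0.810157, Gamma_xxy = 0.000000, Gamma_xyy = 0.000000, Gamma_yxx = 0.175169, Gamma_yxy = 0.000000, Gamma_yyy = 0.000000
  tau = 0.875000: gamma = (0.757812, 0.625000), gamma' = (0.875000, 1.000000); Gamma_xxx = 0.752114, Gamma_xxy = 0.000000, Gamma_xyy = 0.000000, Gamma_yxx = 0.149488, Gamma_yxy = 0.000000, Gamma_yyy = 0.000000
  tau = 1.000000: gamma = (0.875000, 0.750000), gamma' = (1.000000, 1.000000); Gamma_xxx = 0.694128, Gamma_xxy = 0.000000, Gamma_xyy = 0.000000, Gamma_yxx = 0.126205, Gamma_yxy = 0.000000, Gamma_yyy = 0.000000
step 0: V^x = -2.0000, V^y = -1.5000
step 1: k1 = (0.000000, 0.000000), k2 = (0.253788, 0.071869), k3 = (0.249763, 0.070729), k4 = (0.481565, 0.132845); V <- V + (h/6)(k1 + 2k2 + 2k3 + k4): V^x = -1.9380, V^y = -1.4826
step 2: k1 = (0.481667, 0.132874), k2 = (0.676549, 0.178922), k3 = (0.667773, 0.176601), k4 = (0.812192, 0.203048); V <- V + (h/6)(k1 + 2k2 + 2k3 + k4): V^x = -1.7720, V^y = -1.4390
step 3: k1 = (0.812653, 0.203163), k2 = (0.904191, 0.211198), k3 = (0.897998, 0.209751), k4 = (0.940310, 0.203310); V <- V + (h/6)(k1 + 2k2 + 2k3 + k4): V^x = -1.5488, V^y = -1.3869
step 4: k1 = (0.941086, 0.203478), k2 = (0.941856, 0.187201), k3 = (0.941793, 0.187189), k4 = (0.911643, 0.165753); V <- V + (h/6)(k1 + 2k2 + 2k3 + k4): V^x = -1.3146, V^y = -1.3404

Answer: V^x = -1.3146, V^y = -1.3404


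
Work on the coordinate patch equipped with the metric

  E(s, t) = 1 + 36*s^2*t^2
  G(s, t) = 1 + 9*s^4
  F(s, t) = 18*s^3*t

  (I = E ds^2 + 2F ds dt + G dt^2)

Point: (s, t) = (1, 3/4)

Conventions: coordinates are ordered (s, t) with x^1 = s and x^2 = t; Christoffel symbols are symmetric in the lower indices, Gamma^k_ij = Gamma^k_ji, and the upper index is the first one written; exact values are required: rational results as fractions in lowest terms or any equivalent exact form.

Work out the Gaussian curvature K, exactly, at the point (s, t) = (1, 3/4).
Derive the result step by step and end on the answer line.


E = 85/4, F = 27/2, G = 10, EG - F^2 = 121/4 at the point
E_s = 81/2, E_t = 54, F_s = 81/2, F_t = 18, G_s = 36, G_t = 0
E_tt = 72, F_st = 54, G_ss = 108
K follows from Brioschi's formula, (det M1 - det M2)/(EG - F^2)^2.
M1 = [[-E_tt/2 + F_st - G_ss/2, E_s/2, F_s - E_t/2], [F_t - G_s/2, E, F], [G_t/2, F, G]] = [[-36, 81/4, 27/2], [0, 85/4, 27/2], [0, 27/2, 10]]; det M1 = -1089
M2 = [[0, E_t/2, G_s/2], [E_t/2, E, F], [G_s/2, F, G]] = [[0, 27, 18], [27, 85/4, 27/2], [18, 27/2, 10]]; det M2 = -1053
det M1 - det M2 = -36; K = -36 / (121/4)^2 = -576/14641

Answer: K = -576/14641


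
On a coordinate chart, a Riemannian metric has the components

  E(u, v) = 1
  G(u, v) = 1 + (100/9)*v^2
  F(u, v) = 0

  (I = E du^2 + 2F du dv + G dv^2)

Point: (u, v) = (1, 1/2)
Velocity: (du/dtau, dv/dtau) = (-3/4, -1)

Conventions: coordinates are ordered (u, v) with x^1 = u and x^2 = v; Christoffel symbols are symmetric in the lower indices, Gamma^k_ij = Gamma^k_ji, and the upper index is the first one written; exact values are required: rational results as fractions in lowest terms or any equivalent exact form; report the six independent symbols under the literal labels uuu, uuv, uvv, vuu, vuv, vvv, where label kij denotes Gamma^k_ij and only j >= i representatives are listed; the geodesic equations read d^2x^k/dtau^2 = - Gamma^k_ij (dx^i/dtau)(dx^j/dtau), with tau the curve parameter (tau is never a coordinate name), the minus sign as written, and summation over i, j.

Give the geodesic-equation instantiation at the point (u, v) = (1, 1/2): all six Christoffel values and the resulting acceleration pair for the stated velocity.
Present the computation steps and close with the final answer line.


E = 1, F = 0, G = 34/9 at the point
E_u = 0, E_v = 0, F_u = 0, F_v = 0, G_u = 0, G_v = 100/9
EG - F^2 = 34/9;  g^inv = (9/34) * [[34/9, 0], [0, 1]]
first-kind symbols [ij,l] = (1/2)(d_i g_jl + d_j g_il - d_l g_ij): [uu,u] = E_u/2 = 0, [uu,v] = F_u - E_v/2 = 0, [uv,u] = E_v/2 = 0, [uv,v] = G_u/2 = 0, [vv,u] = F_v - G_u/2 = 0, [vv,v] = G_v/2 = 50/9
Gamma^u_ij = (G*[ij,u] - F*[ij,v])/(EG - F^2), Gamma^v_ij = (E*[ij,v] - F*[ij,u])/(EG - F^2)
Gamma_uuu = 0, Gamma_uuv = 0, Gamma_uvv = 0, Gamma_vuu = 0, Gamma_vuv = 0, Gamma_vvv = 25/17
d^2u/dtau^2 = -(Gamma_uuu*(-3/4)^2 + 2*Gamma_uuv*(-3/4)*(-1) + Gamma_uvv*(-1)^2) = 0
d^2v/dtau^2 = -(Gamma_vuu*(-3/4)^2 + 2*Gamma_vuv*(-3/4)*(-1) + Gamma_vvv*(-1)^2) = -25/17

Answer: Gamma_uuu = 0, Gamma_uuv = 0, Gamma_uvv = 0, Gamma_vuu = 0, Gamma_vuv = 0, Gamma_vvv = 25/17; accelerations (d^2u/dtau^2, d^2v/dtau^2) = (0, -25/17)


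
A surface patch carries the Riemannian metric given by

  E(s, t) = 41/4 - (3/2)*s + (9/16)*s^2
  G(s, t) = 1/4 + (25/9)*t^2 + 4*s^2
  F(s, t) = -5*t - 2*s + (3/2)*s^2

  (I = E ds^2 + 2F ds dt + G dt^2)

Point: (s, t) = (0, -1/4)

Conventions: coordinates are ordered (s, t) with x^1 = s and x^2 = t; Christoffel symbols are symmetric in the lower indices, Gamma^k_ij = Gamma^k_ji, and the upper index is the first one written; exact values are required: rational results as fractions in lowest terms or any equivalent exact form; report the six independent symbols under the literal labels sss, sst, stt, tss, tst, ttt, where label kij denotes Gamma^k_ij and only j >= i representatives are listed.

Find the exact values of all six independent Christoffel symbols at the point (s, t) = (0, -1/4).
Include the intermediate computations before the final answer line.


E = 41/4, F = 5/4, G = 61/144 at the point
E_s = -3/2, E_t = 0, F_s = -2, F_t = -5, G_s = 0, G_t = -25/18
EG - F^2 = 1601/576;  g^inv = (576/1601) * [[61/144, -5/4], [-5/4, 41/4]]
first-kind symbols [ij,l] = (1/2)(d_i g_jl + d_j g_il - d_l g_ij): [ss,s] = E_s/2 = -3/4, [ss,t] = F_s - E_t/2 = -2, [st,s] = E_t/2 = 0, [st,t] = G_s/2 = 0, [tt,s] = F_t - G_s/2 = -5, [tt,t] = G_t/2 = -25/36
Gamma^s_ij = (G*[ij,s] - F*[ij,t])/(EG - F^2), Gamma^t_ij = (E*[ij,t] - F*[ij,s])/(EG - F^2)

Answer: Gamma_sss = 1257/1601, Gamma_sst = 0, Gamma_stt = -720/1601, Gamma_tss = -11268/1601, Gamma_tst = 0, Gamma_ttt = -500/1601


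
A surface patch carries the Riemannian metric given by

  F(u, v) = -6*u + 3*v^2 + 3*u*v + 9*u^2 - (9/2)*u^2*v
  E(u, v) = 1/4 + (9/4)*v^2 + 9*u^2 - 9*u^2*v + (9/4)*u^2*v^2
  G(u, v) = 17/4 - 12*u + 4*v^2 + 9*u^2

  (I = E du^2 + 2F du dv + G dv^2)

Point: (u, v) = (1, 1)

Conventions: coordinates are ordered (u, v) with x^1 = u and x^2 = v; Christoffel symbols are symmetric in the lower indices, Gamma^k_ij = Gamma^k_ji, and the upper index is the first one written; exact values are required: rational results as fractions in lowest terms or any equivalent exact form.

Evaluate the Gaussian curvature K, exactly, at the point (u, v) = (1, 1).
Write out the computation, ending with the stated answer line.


E = 19/4, F = 9/2, G = 21/4, EG - F^2 = 75/16 at the point
E_u = 9/2, E_v = 0, F_u = 6, F_v = 9/2, G_u = 6, G_v = 8
E_vv = 9, F_uv = -6, G_uu = 18
Evaluate Brioschi's two determinant matrices M1, M2 and divide by (EG - F^2)^2.
M1 = [[-E_vv/2 + F_uv - G_uu/2, E_u/2, F_u - E_v/2], [F_v - G_u/2, E, F], [G_v/2, F, G]] = [[-39/2, 9/4, 6], [3/2, 19/4, 9/2], [4, 9/2, 21/4]]; det M1 = -1137/8
M2 = [[0, E_v/2, G_u/2], [E_v/2, E, F], [G_u/2, F, G]] = [[0, 0, 3], [0, 19/4, 9/2], [3, 9/2, 21/4]]; det M2 = -171/4
det M1 - det M2 = -795/8; K = -795/8 / (75/16)^2 = -1696/375

Answer: K = -1696/375


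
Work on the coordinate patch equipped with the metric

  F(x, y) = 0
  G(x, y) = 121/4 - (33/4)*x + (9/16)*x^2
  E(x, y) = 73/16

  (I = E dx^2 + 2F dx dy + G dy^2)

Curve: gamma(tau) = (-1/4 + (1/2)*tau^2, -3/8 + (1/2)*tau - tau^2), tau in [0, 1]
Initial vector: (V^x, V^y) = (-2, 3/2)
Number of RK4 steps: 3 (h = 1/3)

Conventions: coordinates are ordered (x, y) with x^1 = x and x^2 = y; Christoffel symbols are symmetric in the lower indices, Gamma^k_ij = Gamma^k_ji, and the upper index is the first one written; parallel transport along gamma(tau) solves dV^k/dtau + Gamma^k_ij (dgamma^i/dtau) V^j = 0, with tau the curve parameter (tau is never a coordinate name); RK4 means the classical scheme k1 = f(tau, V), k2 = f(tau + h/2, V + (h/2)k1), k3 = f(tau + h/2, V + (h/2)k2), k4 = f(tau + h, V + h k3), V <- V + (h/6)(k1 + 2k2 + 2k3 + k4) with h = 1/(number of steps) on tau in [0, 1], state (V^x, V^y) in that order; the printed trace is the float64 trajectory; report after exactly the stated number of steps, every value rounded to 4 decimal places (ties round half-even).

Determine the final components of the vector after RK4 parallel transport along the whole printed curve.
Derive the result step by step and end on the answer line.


gamma'(tau) = (tau, 1/2 - 2*tau); f(tau, V)^k = -Gamma^k_ij(gamma(tau)) gamma'^i(tau) V^j; h = 1/3; intermediate values shown to 6 dp
curve data and Christoffel symbols at the stage parameters:
  tau = 0.000000: gamma = (-0.250000, -0.375000), gamma' = (0.000000, 0.500000); Gamma_xxx = 0.000000, Gamma_xxy = 0.000000, Gamma_xyy = 0.934932, Gamma_yxx = 0.000000, Gamma_yxy = -0.131868, Gamma_yyy = 0.000000
  tau = 0.166667: gamma = (-0.236111, -0.319444), gamma' = (0.166667, 0.166667); Gamma_xxx = 0.000000, Gamma_xxy = 0.000000, Gamma_xyy = 0.933219, Gamma_yxx = 0.000000, Gamma_yxy = -0.132110, Gamma_yyy = 0.000000
  tau = 0.333333: gamma = (-0.194444, -0.319444), gamma' = (0.333333, -0.166667); Gamma_xxx = 0.000000, Gamma_xxy = 0.000000, Gamma_xyy = 0.928082, Gamma_yxx = 0.000000, Gamma_yxy = -0.132841, Gamma_yyy = 0.000000
  tau = 0.500000: gamma = (-0.125000, -0.375000), gamma' = (0.500000, -0.500000); Gamma_xxx = 0.000000, Gamma_xxy = 0.000000, Gamma_xyy = 0.919521, Gamma_yxx = 0.000000, Gamma_yxy = -0.134078, Gamma_yyy = 0.000000
  tau = 0.666667: gamma = (-0.027778, -0.486111), gamma' = (0.666667, -0.833333); Gamma_xxx = 0.000000, Gamma_xxy = 0.000000, Gamma_xyy = 0.907534, Gamma_yxx = 0.000000, Gamma_yxy = -0.135849, Gamma_yyy = 0.000000
  tau = 0.833333: gamma = (0.097222, -0.652778), gamma' = (0.833333, -1.166667); Gamma_xxx = 0.000000, Gamma_xxy = 0.000000, Gamma_xyy = 0.892123, Gamma_yxx = 0.000000, Gamma_yxy = -0.138196, Gamma_yyy = 0.000000
  tau = 1.000000: gamma = (0.250000, -0.875000), gamma' = (1.000000, -1.500000); Gamma_xxx = 0.000000, Gamma_xxy = 0.000000, Gamma_xyy = 0.873288, Gamma_yxx = 0.000000, Gamma_yxy = -0.141176, Gamma_yyy = 0.000000
step 0: V^x = -2.0000, V^y = 1.5000
step 1: k1 = (-0.701199, -0.131868), k2 = (-0.229886, -0.014066), k3 = (-0.232940, -0.011904), k4 = (0.231407, 0.112245); V <- V + (h/6)(k1 + 2k2 + 2k3 + k4): V^x = -2.0775, V^y = 1.4960
step 2: k1 = (0.231406, 0.112241), k2 = (0.696413, 0.238236), k3 = (0.706068, 0.234448), k4 = (1.190514, 0.351114); V <- V + (h/6)(k1 + 2k2 + 2k3 + k4): V^x = -1.8427, V^y = 1.5743
step 3: k1 = (1.190599, 0.351184), k2 = (1.699453, 0.453143), k3 = (1.717140, 0.441426), k4 = (2.254954, 0.512034); V <- V + (h/6)(k1 + 2k2 + 2k3 + k4): V^x = -1.2717, V^y = 1.7216

Answer: V^x = -1.2717, V^y = 1.7216


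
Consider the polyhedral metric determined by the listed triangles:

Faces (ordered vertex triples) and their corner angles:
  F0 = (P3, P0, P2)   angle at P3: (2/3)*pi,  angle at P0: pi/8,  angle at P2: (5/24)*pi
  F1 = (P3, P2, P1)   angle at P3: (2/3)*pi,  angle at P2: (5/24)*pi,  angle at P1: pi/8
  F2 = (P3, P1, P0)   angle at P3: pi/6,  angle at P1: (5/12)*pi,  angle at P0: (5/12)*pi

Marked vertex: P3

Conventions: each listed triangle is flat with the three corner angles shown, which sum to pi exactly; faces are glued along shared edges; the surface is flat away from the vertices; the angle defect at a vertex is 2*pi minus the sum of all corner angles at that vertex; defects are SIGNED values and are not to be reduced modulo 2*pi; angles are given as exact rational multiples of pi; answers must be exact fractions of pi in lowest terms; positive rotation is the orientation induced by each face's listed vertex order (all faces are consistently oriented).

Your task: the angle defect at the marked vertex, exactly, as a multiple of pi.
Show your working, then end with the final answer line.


Sum of corner angles at P3: (3/2)*pi
defect = 2*pi - (3/2)*pi

Answer: defect(P3) = pi/2


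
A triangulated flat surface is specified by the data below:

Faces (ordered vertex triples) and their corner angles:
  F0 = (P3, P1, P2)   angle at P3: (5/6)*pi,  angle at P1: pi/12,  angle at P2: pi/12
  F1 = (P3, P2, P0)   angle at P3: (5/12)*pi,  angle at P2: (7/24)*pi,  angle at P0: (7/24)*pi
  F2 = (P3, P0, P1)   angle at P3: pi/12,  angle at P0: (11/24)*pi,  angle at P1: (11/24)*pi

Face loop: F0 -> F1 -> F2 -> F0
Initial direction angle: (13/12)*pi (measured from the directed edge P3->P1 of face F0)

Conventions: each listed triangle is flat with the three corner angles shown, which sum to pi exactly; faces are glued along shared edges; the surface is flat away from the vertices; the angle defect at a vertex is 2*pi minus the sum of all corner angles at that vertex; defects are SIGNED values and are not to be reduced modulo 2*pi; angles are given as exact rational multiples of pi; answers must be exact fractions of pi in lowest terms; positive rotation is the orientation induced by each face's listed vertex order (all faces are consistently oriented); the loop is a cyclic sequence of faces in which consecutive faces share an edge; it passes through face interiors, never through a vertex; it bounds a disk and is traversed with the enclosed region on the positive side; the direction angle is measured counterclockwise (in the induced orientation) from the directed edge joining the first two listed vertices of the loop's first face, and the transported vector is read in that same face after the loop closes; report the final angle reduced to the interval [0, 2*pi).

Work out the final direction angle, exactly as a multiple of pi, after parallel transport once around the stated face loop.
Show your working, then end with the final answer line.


enclosed vertex P3: corner angles sum to (4/3)*pi, defect = 2*pi - (4/3)*pi = (2/3)*pi
transport around the loop rotates by the sum of enclosed defects; add to the initial angle mod 2*pi
final angle = (13/12)*pi + (2/3)*pi = (7/4)*pi (mod 2*pi)

Answer: final direction angle = (7/4)*pi


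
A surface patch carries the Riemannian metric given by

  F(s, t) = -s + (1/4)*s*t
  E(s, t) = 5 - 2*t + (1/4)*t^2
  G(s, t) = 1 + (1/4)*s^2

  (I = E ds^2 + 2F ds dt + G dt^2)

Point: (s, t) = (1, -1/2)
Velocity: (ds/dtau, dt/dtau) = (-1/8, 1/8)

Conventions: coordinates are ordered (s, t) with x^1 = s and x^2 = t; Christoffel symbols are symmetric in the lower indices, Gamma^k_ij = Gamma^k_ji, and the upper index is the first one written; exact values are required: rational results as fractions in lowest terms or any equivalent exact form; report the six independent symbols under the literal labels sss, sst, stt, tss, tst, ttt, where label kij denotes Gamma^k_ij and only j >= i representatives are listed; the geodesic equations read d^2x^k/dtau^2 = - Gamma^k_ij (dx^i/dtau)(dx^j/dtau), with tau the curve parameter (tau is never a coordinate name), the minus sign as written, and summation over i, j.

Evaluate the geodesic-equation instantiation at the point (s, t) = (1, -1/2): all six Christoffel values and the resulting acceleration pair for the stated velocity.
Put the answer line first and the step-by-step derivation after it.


Answer: Gamma_sss = 0, Gamma_sst = -18/101, Gamma_stt = 0, Gamma_tss = 0, Gamma_tst = 4/101, Gamma_ttt = 0; accelerations (d^2s/dtau^2, d^2t/dtau^2) = (-9/1616, 1/808)

E = 97/16, F = -9/8, G = 5/4 at the point
E_s = 0, E_t = -9/4, F_s = -9/8, F_t = 1/4, G_s = 1/2, G_t = 0
EG - F^2 = 101/16;  g^inv = (16/101) * [[5/4, 9/8], [9/8, 97/16]]
first-kind symbols [ij,l] = (1/2)(d_i g_jl + d_j g_il - d_l g_ij): [ss,s] = E_s/2 = 0, [ss,t] = F_s - E_t/2 = 0, [st,s] = E_t/2 = -9/8, [st,t] = G_s/2 = 1/4, [tt,s] = F_t - G_s/2 = 0, [tt,t] = G_t/2 = 0
Gamma^s_ij = (G*[ij,s] - F*[ij,t])/(EG - F^2), Gamma^t_ij = (E*[ij,t] - F*[ij,s])/(EG - F^2)
Gamma_sss = 0, Gamma_sst = -18/101, Gamma_stt = 0, Gamma_tss = 0, Gamma_tst = 4/101, Gamma_ttt = 0
d^2s/dtau^2 = -(Gamma_sss*(-1/8)^2 + 2*Gamma_sst*(-1/8)*(1/8) + Gamma_stt*(1/8)^2) = -9/1616
d^2t/dtau^2 = -(Gamma_tss*(-1/8)^2 + 2*Gamma_tst*(-1/8)*(1/8) + Gamma_ttt*(1/8)^2) = 1/808


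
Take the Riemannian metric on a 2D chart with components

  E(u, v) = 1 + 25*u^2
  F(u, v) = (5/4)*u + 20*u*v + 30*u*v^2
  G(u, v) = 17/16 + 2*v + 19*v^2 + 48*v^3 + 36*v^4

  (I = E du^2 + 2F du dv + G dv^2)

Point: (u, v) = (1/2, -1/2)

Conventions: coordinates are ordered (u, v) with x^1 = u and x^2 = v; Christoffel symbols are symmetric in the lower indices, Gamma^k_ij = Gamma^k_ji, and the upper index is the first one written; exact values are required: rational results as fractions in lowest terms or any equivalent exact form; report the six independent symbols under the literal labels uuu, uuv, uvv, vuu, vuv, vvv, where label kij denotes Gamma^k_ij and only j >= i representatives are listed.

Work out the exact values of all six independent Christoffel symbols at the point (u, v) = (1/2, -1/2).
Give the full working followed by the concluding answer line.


E = 29/4, F = -5/8, G = 17/16 at the point
E_u = 25, E_v = 0, F_u = -5/4, F_v = -5, G_u = 0, G_v = 1
EG - F^2 = 117/16;  g^inv = (16/117) * [[17/16, 5/8], [5/8, 29/4]]
first-kind symbols [ij,l] = (1/2)(d_i g_jl + d_j g_il - d_l g_ij): [uu,u] = E_u/2 = 25/2, [uu,v] = F_u - E_v/2 = -5/4, [uv,u] = E_v/2 = 0, [uv,v] = G_u/2 = 0, [vv,u] = F_v - G_u/2 = -5, [vv,v] = G_v/2 = 1/2
Gamma^u_ij = (G*[ij,u] - F*[ij,v])/(EG - F^2), Gamma^v_ij = (E*[ij,v] - F*[ij,u])/(EG - F^2)

Answer: Gamma_uuu = 200/117, Gamma_uuv = 0, Gamma_uvv = -80/117, Gamma_vuu = -20/117, Gamma_vuv = 0, Gamma_vvv = 8/117


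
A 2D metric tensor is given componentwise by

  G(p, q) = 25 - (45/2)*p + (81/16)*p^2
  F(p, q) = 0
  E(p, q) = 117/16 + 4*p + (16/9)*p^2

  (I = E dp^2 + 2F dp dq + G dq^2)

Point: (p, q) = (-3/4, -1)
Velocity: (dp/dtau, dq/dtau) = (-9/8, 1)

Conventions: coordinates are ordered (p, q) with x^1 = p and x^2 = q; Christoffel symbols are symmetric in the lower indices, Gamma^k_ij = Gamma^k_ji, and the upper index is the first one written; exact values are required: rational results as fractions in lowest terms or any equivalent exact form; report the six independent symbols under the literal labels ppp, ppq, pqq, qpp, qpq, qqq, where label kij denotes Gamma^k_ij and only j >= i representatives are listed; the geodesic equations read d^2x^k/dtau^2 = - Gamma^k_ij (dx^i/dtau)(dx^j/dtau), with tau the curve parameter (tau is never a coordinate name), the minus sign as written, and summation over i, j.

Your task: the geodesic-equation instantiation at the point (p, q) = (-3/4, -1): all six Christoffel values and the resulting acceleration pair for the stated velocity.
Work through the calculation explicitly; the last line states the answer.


E = 85/16, F = 0, G = 11449/256 at the point
E_p = 4/3, E_q = 0, F_p = 0, F_q = 0, G_p = -963/32, G_q = 0
EG - F^2 = 973165/4096;  g^inv = (4096/973165) * [[11449/256, 0], [0, 85/16]]
first-kind symbols [ij,l] = (1/2)(d_i g_jl + d_j g_il - d_l g_ij): [pp,p] = E_p/2 = 2/3, [pp,q] = F_p - E_q/2 = 0, [pq,p] = E_q/2 = 0, [pq,q] = G_p/2 = -963/64, [qq,p] = F_q - G_p/2 = 963/64, [qq,q] = G_q/2 = 0
Gamma^p_ij = (G*[ij,p] - F*[ij,q])/(EG - F^2), Gamma^q_ij = (E*[ij,q] - F*[ij,p])/(EG - F^2)
Gamma_ppp = 32/255, Gamma_ppq = 0, Gamma_pqq = 963/340, Gamma_qpp = 0, Gamma_qpq = -36/107, Gamma_qqq = 0
d^2p/dtau^2 = -(Gamma_ppp*(-9/8)^2 + 2*Gamma_ppq*(-9/8)*(1) + Gamma_pqq*(1)^2) = -1017/340
d^2q/dtau^2 = -(Gamma_qpp*(-9/8)^2 + 2*Gamma_qpq*(-9/8)*(1) + Gamma_qqq*(1)^2) = -81/107

Answer: Gamma_ppp = 32/255, Gamma_ppq = 0, Gamma_pqq = 963/340, Gamma_qpp = 0, Gamma_qpq = -36/107, Gamma_qqq = 0; accelerations (d^2p/dtau^2, d^2q/dtau^2) = (-1017/340, -81/107)


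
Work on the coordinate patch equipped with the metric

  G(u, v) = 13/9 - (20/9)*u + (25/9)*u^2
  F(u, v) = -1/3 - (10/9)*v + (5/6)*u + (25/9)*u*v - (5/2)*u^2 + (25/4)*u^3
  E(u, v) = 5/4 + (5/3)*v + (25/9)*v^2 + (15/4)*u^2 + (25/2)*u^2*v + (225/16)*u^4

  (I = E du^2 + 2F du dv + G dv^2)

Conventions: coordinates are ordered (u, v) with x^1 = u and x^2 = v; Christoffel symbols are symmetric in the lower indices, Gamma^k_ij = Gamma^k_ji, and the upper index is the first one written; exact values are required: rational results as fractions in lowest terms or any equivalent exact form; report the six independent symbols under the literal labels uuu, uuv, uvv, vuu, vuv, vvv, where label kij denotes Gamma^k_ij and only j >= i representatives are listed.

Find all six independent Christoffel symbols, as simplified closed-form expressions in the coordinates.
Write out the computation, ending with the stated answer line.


E = 5/4 + (5/3)*v + (25/9)*v^2 + (15/4)*u^2 + (25/2)*u^2*v + (225/16)*u^4; F = -1/3 - (10/9)*v + (5/6)*u + (25/9)*u*v - (5/2)*u^2 + (25/4)*u^3; G = 13/9 - (20/9)*u + (25/9)*u^2
Gamma^k_ij = (1/2) g^{kl} (d_i g_jl + d_j g_il - d_l g_ij), with g^inv = (1/(EG-F^2)) [[G, -F], [-F, E]]
first partials: E_u = (15/2)*u + 25*u*v + (225/4)*u^3, E_v = 5/3 + (50/9)*v + (25/2)*u^2, F_u = 5/6 + (25/9)*v - 5*u + (75/4)*u^2, F_v = -10/9 + (25/9)*u, G_u = -20/9 + (50/9)*u, G_v = 0
D = EG - F^2 = 61/36 + (5/3)*v - (20/9)*u + (25/9)*v^2 + (235/36)*u^2 + (25/2)*u^2*v + (225/16)*u^4
expanded: Gamma^u_uu = (G E_u - 2F F_u + F E_v)/(2D), Gamma^u_uv = (G E_v - F G_u)/(2D), Gamma^u_vv = (2G F_v - G G_u - F G_v)/(2D), Gamma^v_uu = (2E F_u - E E_v - F E_u)/(2D), Gamma^v_uv = (E G_u - F E_v)/(2D), Gamma^v_vv = (E G_v - 2F F_v + F G_u)/(2D); substitute and cancel common factors

Answer: Gamma_uuu = (4050*u^3 + 1800*u*v + 540*u)/(2025*u^4 + 1800*u^2*v + 940*u^2 - 320*u + 400*v^2 + 240*v + 244), Gamma_uuv = (900*u^2 + 400*v + 120)/(2025*u^4 + 1800*u^2*v + 940*u^2 - 320*u + 400*v^2 + 240*v + 244), Gamma_uvv = 0, Gamma_vuu = (1800*u^2 - 720*u)/(2025*u^4 + 1800*u^2*v + 940*u^2 - 320*u + 400*v^2 + 240*v + 244), Gamma_vuv = (400*u - 160)/(2025*u^4 + 1800*u^2*v + 940*u^2 - 320*u + 400*v^2 + 240*v + 244), Gamma_vvv = 0
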